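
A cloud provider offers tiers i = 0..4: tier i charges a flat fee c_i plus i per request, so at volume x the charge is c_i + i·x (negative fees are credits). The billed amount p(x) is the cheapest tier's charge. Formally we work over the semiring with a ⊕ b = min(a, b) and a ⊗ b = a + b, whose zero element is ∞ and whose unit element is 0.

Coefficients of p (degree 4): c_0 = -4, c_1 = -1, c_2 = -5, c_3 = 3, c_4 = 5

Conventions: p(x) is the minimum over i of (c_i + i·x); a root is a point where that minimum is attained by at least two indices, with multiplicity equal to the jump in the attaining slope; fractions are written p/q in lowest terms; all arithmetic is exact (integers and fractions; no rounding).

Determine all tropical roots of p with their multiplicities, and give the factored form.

hull edge (i=0, c=-4) to (i=2, c=-5): slope -1/2, span 2
hull edge (i=2, c=-5) to (i=4, c=5): slope 5, span 2
Factored form: p(x) = 5 ⊗ (x ⊕ (-5)) ⊗ (x ⊕ (-5)) ⊗ (x ⊕ 1/2) ⊗ (x ⊕ 1/2)
Answer: roots = -5 (mult 2), 1/2 (mult 2)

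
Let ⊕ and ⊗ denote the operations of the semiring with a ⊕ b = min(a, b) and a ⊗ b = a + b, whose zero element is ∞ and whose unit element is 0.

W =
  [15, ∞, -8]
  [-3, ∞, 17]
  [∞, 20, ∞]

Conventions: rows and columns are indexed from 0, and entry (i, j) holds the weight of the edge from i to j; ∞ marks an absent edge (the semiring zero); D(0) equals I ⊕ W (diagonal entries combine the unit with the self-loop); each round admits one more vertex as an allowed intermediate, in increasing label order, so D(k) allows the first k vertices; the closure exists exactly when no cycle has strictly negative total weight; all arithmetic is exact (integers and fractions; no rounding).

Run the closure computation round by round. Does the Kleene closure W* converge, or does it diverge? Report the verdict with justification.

D(0):
  [0, ∞, -8]
  [-3, 0, 17]
  [∞, 20, 0]
D(1):
  [0, ∞, -8]
  [-3, 0, -11]
  [∞, 20, 0]
D(2):
  [0, ∞, -8]
  [-3, 0, -11]
  [17, 20, 0]
D(3):
  [0, 12, -8]
  [-3, 0, -11]
  [17, 20, 0]
Key observation: every diagonal entry stays at the unit through all rounds, so no improving cycle exists.
Answer: CONVERGES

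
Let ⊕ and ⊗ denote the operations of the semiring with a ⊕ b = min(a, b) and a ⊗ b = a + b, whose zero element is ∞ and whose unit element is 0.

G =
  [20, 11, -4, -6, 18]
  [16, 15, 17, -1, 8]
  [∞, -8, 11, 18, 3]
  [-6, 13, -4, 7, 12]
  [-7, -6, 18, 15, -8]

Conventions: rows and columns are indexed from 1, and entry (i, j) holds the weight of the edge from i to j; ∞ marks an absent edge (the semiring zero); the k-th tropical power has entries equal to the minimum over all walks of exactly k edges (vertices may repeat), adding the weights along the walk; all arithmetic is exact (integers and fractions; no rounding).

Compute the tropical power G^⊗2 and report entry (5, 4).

G^⊗2:
  [-12, -12, -10, 1, -1]
  [-7, 2, -5, 6, 0]
  [-4, -3, 9, -9, -5]
  [1, -12, -10, -12, -1]
  [-15, -14, -11, -13, -16]
Key observation: the optimum is the walk 5->1->4, with weight (-7) + (-6) = -13.
Optimal value attained by: walk 5->1->4.
Answer: (G^⊗2)[5][4] = -13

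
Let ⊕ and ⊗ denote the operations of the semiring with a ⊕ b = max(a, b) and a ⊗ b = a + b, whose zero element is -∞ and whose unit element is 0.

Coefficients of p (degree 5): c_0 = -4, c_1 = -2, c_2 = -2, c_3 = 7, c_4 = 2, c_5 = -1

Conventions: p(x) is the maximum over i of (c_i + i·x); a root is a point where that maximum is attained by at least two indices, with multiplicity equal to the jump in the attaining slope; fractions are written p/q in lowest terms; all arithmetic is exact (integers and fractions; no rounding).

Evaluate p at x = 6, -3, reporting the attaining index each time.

p(6) = max(-4+0·6=-4, -2+1·6=4, -2+2·6=10, 7+3·6=25, 2+4·6=26, -1+5·6=29) = 29 (attained by i=5)
p(-3) = max(-4+0·(-3)=-4, -2+1·(-3)=-5, -2+2·(-3)=-8, 7+3·(-3)=-2, 2+4·(-3)=-10, -1+5·(-3)=-16) = -2 (attained by i=3)
Answer: p(6) = 29; p(-3) = -2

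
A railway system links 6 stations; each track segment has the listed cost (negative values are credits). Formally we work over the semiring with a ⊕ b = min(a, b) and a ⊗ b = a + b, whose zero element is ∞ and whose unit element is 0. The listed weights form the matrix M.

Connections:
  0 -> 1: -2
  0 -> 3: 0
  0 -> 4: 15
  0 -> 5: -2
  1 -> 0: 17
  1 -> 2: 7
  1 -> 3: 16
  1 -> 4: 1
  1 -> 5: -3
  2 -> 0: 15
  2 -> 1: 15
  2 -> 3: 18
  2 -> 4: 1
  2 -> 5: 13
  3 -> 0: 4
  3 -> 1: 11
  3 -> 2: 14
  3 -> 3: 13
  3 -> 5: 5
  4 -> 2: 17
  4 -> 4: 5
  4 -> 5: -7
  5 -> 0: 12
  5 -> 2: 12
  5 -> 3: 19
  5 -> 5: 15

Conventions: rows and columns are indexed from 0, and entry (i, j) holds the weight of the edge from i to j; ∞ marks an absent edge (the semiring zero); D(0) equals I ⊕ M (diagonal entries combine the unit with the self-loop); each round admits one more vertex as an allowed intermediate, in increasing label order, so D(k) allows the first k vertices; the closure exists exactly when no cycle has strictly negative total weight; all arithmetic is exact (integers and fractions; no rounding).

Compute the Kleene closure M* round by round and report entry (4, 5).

D(0):
  [0, -2, ∞, 0, 15, -2]
  [17, 0, 7, 16, 1, -3]
  [15, 15, 0, 18, 1, 13]
  [4, 11, 14, 0, ∞, 5]
  [∞, ∞, 17, ∞, 0, -7]
  [12, ∞, 12, 19, ∞, 0]
D(1):
  [0, -2, ∞, 0, 15, -2]
  [17, 0, 7, 16, 1, -3]
  [15, 13, 0, 15, 1, 13]
  [4, 2, 14, 0, 19, 2]
  [∞, ∞, 17, ∞, 0, -7]
  [12, 10, 12, 12, 27, 0]
D(2):
  [0, -2, 5, 0, -1, -5]
  [17, 0, 7, 16, 1, -3]
  [15, 13, 0, 15, 1, 10]
  [4, 2, 9, 0, 3, -1]
  [∞, ∞, 17, ∞, 0, -7]
  [12, 10, 12, 12, 11, 0]
D(3):
  [0, -2, 5, 0, -1, -5]
  [17, 0, 7, 16, 1, -3]
  [15, 13, 0, 15, 1, 10]
  [4, 2, 9, 0, 3, -1]
  [32, 30, 17, 32, 0, -7]
  [12, 10, 12, 12, 11, 0]
D(4):
  [0, -2, 5, 0, -1, -5]
  [17, 0, 7, 16, 1, -3]
  [15, 13, 0, 15, 1, 10]
  [4, 2, 9, 0, 3, -1]
  [32, 30, 17, 32, 0, -7]
  [12, 10, 12, 12, 11, 0]
D(5):
  [0, -2, 5, 0, -1, -8]
  [17, 0, 7, 16, 1, -6]
  [15, 13, 0, 15, 1, -6]
  [4, 2, 9, 0, 3, -4]
  [32, 30, 17, 32, 0, -7]
  [12, 10, 12, 12, 11, 0]
D(6):
  [0, -2, 4, 0, -1, -8]
  [6, 0, 6, 6, 1, -6]
  [6, 4, 0, 6, 1, -6]
  [4, 2, 8, 0, 3, -4]
  [5, 3, 5, 5, 0, -7]
  [12, 10, 12, 12, 11, 0]
Answer: M*[4][5] = -7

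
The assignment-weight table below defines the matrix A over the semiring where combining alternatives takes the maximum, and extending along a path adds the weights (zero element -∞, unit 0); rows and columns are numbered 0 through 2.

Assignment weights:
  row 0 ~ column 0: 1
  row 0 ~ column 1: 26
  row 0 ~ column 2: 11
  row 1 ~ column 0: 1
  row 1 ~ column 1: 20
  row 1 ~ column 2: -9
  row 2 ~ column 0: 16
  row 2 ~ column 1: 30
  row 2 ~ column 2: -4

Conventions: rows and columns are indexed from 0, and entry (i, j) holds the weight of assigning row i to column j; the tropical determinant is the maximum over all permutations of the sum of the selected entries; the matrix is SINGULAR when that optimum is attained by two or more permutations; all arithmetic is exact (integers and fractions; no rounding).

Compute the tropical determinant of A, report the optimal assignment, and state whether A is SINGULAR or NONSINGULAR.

σ = (0, 1, 2): 1 + 20 + (-4) = 17
σ = (0, 2, 1): 1 + (-9) + 30 = 22
σ = (1, 0, 2): 26 + 1 + (-4) = 23
σ = (1, 2, 0): 26 + (-9) + 16 = 33
σ = (2, 0, 1): 11 + 1 + 30 = 42
σ = (2, 1, 0): 11 + 20 + 16 = 47
Optimal value attained by: σ = (2, 1, 0).
Answer: det⊕(A) = 47; verdict: NONSINGULAR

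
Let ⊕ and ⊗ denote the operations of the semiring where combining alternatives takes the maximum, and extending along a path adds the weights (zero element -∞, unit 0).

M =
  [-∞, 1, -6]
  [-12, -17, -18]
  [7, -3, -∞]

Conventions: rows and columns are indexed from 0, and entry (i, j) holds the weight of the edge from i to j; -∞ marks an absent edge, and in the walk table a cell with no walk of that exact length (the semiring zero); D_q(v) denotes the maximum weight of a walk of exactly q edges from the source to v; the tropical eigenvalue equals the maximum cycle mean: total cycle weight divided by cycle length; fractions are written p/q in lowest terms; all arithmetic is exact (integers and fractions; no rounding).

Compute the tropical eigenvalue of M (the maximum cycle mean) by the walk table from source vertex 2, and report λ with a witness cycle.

q=0: [-∞, -∞, 0]
q=1: [7, -3, -∞]
q=2: [-15, 8, 1]
q=3: [8, -2, -10]
Optimal cycle mean attained by: cycle 0->2->0, total (-6) + 7, length 2.
Answer: λ = 1/2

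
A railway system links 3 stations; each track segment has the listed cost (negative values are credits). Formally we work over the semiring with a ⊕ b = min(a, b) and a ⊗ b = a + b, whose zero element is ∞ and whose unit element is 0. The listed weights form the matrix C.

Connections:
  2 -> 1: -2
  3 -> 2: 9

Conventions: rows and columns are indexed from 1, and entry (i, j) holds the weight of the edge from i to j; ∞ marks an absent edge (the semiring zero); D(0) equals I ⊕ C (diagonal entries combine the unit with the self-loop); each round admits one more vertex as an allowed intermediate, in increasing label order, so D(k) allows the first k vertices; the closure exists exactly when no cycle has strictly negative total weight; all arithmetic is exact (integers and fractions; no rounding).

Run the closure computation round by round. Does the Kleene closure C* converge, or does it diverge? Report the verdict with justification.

D(0):
  [0, ∞, ∞]
  [-2, 0, ∞]
  [∞, 9, 0]
D(1):
  [0, ∞, ∞]
  [-2, 0, ∞]
  [∞, 9, 0]
D(2):
  [0, ∞, ∞]
  [-2, 0, ∞]
  [7, 9, 0]
D(3):
  [0, ∞, ∞]
  [-2, 0, ∞]
  [7, 9, 0]
Key observation: every diagonal entry stays at the unit through all rounds, so no improving cycle exists.
Answer: CONVERGES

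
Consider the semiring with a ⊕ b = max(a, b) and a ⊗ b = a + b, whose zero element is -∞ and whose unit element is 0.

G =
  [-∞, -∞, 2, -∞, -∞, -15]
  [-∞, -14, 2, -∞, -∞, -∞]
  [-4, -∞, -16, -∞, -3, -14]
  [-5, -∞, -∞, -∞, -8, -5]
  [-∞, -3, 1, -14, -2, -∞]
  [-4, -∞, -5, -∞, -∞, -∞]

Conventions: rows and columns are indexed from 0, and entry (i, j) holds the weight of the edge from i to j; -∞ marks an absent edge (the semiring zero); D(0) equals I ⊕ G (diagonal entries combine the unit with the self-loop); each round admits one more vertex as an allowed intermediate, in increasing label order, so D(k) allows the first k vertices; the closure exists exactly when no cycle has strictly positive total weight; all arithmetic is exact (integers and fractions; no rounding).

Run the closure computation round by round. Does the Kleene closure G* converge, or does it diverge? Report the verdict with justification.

D(0):
  [0, -∞, 2, -∞, -∞, -15]
  [-∞, 0, 2, -∞, -∞, -∞]
  [-4, -∞, 0, -∞, -3, -14]
  [-5, -∞, -∞, 0, -8, -5]
  [-∞, -3, 1, -14, 0, -∞]
  [-4, -∞, -5, -∞, -∞, 0]
D(1):
  [0, -∞, 2, -∞, -∞, -15]
  [-∞, 0, 2, -∞, -∞, -∞]
  [-4, -∞, 0, -∞, -3, -14]
  [-5, -∞, -3, 0, -8, -5]
  [-∞, -3, 1, -14, 0, -∞]
  [-4, -∞, -2, -∞, -∞, 0]
D(2):
  [0, -∞, 2, -∞, -∞, -15]
  [-∞, 0, 2, -∞, -∞, -∞]
  [-4, -∞, 0, -∞, -3, -14]
  [-5, -∞, -3, 0, -8, -5]
  [-∞, -3, 1, -14, 0, -∞]
  [-4, -∞, -2, -∞, -∞, 0]
D(3):
  [0, -∞, 2, -∞, -1, -12]
  [-2, 0, 2, -∞, -1, -12]
  [-4, -∞, 0, -∞, -3, -14]
  [-5, -∞, -3, 0, -6, -5]
  [-3, -3, 1, -14, 0, -13]
  [-4, -∞, -2, -∞, -5, 0]
D(4):
  [0, -∞, 2, -∞, -1, -12]
  [-2, 0, 2, -∞, -1, -12]
  [-4, -∞, 0, -∞, -3, -14]
  [-5, -∞, -3, 0, -6, -5]
  [-3, -3, 1, -14, 0, -13]
  [-4, -∞, -2, -∞, -5, 0]
D(5):
  [0, -4, 2, -15, -1, -12]
  [-2, 0, 2, -15, -1, -12]
  [-4, -6, 0, -17, -3, -14]
  [-5, -9, -3, 0, -6, -5]
  [-3, -3, 1, -14, 0, -13]
  [-4, -8, -2, -19, -5, 0]
D(6):
  [0, -4, 2, -15, -1, -12]
  [-2, 0, 2, -15, -1, -12]
  [-4, -6, 0, -17, -3, -14]
  [-5, -9, -3, 0, -6, -5]
  [-3, -3, 1, -14, 0, -13]
  [-4, -8, -2, -19, -5, 0]
Key observation: every diagonal entry stays at the unit through all rounds, so no improving cycle exists.
Answer: CONVERGES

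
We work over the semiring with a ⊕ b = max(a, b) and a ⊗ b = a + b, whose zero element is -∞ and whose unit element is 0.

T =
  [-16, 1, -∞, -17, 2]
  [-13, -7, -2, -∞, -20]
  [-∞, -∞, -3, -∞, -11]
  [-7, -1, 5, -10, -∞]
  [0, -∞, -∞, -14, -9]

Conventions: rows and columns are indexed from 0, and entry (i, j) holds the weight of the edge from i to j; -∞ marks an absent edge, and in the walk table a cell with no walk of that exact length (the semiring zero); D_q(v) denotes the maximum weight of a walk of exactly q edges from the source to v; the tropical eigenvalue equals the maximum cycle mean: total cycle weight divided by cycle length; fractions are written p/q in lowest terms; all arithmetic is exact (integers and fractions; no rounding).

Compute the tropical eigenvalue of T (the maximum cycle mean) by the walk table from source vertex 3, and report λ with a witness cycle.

q=0: [-∞, -∞, -∞, 0, -∞]
q=1: [-7, -1, 5, -10, -∞]
q=2: [-14, -6, 2, -20, -5]
q=3: [-5, -13, -1, -19, -9]
q=4: [-9, -4, -4, -22, -3]
q=5: [-3, -8, -6, -17, -7]
Optimal cycle mean attained by: cycle 0->4->0, total 2 + 0, length 2.
Answer: λ = 1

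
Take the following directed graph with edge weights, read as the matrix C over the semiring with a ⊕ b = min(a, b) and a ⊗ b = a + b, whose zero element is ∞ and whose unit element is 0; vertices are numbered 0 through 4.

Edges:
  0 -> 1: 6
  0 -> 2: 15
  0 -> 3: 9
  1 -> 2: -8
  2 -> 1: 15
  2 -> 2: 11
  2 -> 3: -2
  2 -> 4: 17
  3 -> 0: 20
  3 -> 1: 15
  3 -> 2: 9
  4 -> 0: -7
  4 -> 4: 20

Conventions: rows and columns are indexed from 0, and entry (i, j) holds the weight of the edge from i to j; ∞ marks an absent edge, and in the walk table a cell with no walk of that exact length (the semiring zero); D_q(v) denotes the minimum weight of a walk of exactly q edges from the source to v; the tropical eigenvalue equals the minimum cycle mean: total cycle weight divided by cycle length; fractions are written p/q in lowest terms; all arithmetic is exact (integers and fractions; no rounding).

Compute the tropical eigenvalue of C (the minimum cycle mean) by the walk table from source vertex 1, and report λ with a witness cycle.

q=0: [∞, 0, ∞, ∞, ∞]
q=1: [∞, ∞, -8, ∞, ∞]
q=2: [∞, 7, 3, -10, 9]
q=3: [2, 5, -1, 1, 20]
q=4: [13, 8, -3, -3, 16]
q=5: [9, 12, 0, -5, 14]
Optimal cycle mean attained by: cycle 1->2->3->1, total (-8) + (-2) + 15, length 3.
Answer: λ = 5/3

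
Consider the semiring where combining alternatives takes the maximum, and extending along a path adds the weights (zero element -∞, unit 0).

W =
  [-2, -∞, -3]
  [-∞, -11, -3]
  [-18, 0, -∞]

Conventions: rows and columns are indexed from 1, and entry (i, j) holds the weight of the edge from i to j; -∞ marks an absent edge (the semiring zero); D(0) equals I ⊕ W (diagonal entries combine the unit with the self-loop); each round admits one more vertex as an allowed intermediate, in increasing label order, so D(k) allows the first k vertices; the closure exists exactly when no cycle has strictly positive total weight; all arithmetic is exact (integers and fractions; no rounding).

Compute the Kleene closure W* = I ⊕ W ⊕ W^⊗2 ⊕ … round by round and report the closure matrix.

D(0):
  [0, -∞, -3]
  [-∞, 0, -3]
  [-18, 0, 0]
D(1):
  [0, -∞, -3]
  [-∞, 0, -3]
  [-18, 0, 0]
D(2):
  [0, -∞, -3]
  [-∞, 0, -3]
  [-18, 0, 0]
D(3):
  [0, -3, -3]
  [-21, 0, -3]
  [-18, 0, 0]
Answer: W* = [[0, -3, -3], [-21, 0, -3], [-18, 0, 0]]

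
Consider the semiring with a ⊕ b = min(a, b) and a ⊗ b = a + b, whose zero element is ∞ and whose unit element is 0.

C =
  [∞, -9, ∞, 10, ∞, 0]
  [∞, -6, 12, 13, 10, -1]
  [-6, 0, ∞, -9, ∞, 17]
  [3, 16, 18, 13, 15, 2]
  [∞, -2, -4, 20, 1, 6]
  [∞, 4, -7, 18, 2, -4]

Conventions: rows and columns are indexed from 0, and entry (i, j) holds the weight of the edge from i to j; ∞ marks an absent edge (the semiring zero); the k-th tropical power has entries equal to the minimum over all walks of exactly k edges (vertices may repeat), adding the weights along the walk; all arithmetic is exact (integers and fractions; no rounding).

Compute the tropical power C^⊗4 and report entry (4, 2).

C^⊗2:
  [13, -15, -7, 4, 1, -10]
  [6, -12, -8, 3, 1, -7]
  [-6, -15, 9, 4, 6, -7]
  [12, -6, -5, 9, 4, -2]
  [-10, -8, -3, -13, 2, -3]
  [-13, -7, -11, -16, -2, -8]
C^⊗3:
  [-13, -21, -17, -16, -8, -16]
  [-14, -18, -14, -17, -5, -13]
  [3, -21, -14, -2, -5, -16]
  [-11, -12, -9, -14, 0, -7]
  [-10, -19, -10, -12, -1, -11]
  [-17, -22, -15, -20, -6, -14]
C^⊗4:
  [-23, -27, -23, -26, -14, -22]
  [-20, -24, -20, -23, -11, -19]
  [-20, -27, -23, -23, -14, -22]
  [-15, -20, -14, -18, -5, -13]
  [-16, -25, -18, -19, -9, -20]
  [-21, -28, -21, -24, -12, -23]
Key observation: the optimum is the walk 4->2->3->5->2, with weight (-4) + (-9) + 2 + (-7) = -18.
Optimal value attained by: walk 4->2->3->5->2.
Answer: (C^⊗4)[4][2] = -18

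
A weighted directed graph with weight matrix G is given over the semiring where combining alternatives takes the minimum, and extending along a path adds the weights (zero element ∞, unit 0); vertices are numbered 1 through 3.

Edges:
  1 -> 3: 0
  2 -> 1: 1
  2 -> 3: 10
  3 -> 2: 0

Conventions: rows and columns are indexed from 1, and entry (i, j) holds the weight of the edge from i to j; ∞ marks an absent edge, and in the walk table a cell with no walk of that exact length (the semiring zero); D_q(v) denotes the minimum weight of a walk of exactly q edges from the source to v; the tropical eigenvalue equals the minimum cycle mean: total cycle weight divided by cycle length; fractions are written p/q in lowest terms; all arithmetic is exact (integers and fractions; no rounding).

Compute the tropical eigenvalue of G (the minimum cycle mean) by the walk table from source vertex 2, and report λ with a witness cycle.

q=0: [∞, 0, ∞]
q=1: [1, ∞, 10]
q=2: [∞, 10, 1]
q=3: [11, 1, 20]
Optimal cycle mean attained by: cycle 1->3->2->1, total 0 + 0 + 1, length 3.
Answer: λ = 1/3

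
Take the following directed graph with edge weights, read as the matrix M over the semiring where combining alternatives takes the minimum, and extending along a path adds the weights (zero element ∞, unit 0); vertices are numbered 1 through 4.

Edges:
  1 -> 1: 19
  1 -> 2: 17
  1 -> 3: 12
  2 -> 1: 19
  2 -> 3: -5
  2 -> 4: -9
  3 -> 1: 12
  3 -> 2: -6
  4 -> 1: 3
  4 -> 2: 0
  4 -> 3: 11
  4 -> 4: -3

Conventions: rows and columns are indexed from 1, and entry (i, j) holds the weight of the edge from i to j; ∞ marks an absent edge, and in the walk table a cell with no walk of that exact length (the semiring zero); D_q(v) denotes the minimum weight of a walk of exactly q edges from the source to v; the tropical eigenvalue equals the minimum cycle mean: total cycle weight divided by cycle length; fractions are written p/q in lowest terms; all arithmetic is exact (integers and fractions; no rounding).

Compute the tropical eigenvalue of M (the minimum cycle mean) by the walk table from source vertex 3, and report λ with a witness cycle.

q=0: [∞, ∞, 0, ∞]
q=1: [12, -6, ∞, ∞]
q=2: [13, 29, -11, -15]
q=3: [-12, -17, -4, -18]
q=4: [-15, -18, -22, -26]
Optimal cycle mean attained by: cycle 2->3->2, total (-5) + (-6), length 2.
Answer: λ = -11/2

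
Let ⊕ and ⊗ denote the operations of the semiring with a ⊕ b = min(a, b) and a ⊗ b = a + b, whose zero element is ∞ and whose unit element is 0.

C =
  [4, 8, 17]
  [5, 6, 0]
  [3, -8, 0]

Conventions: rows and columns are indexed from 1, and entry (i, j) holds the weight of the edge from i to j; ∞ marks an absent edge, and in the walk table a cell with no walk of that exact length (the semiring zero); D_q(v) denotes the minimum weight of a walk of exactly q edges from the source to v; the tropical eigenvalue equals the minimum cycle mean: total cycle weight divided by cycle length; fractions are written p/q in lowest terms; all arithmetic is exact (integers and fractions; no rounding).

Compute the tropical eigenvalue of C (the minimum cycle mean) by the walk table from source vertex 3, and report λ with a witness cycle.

q=0: [∞, ∞, 0]
q=1: [3, -8, 0]
q=2: [-3, -8, -8]
q=3: [-5, -16, -8]
Optimal cycle mean attained by: cycle 2->3->2, total 0 + (-8), length 2.
Answer: λ = -4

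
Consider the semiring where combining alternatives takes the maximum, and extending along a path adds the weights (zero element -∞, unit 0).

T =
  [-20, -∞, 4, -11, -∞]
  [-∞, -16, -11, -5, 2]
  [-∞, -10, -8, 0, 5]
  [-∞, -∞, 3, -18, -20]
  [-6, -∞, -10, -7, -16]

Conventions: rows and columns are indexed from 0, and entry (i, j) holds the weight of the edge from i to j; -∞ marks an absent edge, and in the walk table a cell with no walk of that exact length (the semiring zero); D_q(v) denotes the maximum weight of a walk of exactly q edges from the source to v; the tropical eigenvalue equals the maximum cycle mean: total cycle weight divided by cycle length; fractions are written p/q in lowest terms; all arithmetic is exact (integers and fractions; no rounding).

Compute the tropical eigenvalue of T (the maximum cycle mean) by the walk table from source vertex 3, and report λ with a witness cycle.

q=0: [-∞, -∞, -∞, 0, -∞]
q=1: [-∞, -∞, 3, -18, -20]
q=2: [-26, -7, -5, 3, 8]
q=3: [2, -15, 6, 1, 0]
q=4: [-6, -4, 6, 6, 11]
q=5: [5, -4, 9, 6, 11]
Optimal cycle mean attained by: cycle 2->3->2, total 0 + 3, length 2.
Answer: λ = 3/2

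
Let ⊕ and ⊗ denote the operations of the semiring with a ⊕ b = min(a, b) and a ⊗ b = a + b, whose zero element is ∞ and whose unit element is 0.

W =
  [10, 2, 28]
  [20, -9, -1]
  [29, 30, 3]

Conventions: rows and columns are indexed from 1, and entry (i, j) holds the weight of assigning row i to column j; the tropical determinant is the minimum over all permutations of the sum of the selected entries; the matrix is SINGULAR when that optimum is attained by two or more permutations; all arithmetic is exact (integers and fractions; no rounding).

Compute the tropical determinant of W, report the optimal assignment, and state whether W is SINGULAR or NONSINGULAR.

σ = (1, 2, 3): 10 + (-9) + 3 = 4
σ = (1, 3, 2): 10 + (-1) + 30 = 39
σ = (2, 1, 3): 2 + 20 + 3 = 25
σ = (2, 3, 1): 2 + (-1) + 29 = 30
σ = (3, 1, 2): 28 + 20 + 30 = 78
σ = (3, 2, 1): 28 + (-9) + 29 = 48
Optimal value attained by: σ = (1, 2, 3).
Answer: det⊕(W) = 4; verdict: NONSINGULAR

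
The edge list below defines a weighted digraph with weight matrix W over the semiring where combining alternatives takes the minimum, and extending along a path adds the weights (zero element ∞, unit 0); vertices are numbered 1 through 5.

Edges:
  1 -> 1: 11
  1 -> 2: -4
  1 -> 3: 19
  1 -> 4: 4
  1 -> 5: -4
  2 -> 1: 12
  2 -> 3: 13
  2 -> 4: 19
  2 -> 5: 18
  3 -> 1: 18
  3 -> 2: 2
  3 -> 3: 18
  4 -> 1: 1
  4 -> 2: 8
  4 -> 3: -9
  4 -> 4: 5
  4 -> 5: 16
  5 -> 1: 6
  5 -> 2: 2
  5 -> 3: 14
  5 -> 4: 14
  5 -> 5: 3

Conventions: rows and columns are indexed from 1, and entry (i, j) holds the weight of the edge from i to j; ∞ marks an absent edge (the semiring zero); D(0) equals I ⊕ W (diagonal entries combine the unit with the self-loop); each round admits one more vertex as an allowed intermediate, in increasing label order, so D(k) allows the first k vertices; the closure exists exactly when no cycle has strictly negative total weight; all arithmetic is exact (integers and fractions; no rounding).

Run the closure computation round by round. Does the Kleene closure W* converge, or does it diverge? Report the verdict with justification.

D(0):
  [0, -4, 19, 4, -4]
  [12, 0, 13, 19, 18]
  [18, 2, 0, ∞, ∞]
  [1, 8, -9, 0, 16]
  [6, 2, 14, 14, 0]
D(1):
  [0, -4, 19, 4, -4]
  [12, 0, 13, 16, 8]
  [18, 2, 0, 22, 14]
  [1, -3, -9, 0, -3]
  [6, 2, 14, 10, 0]
D(2):
  [0, -4, 9, 4, -4]
  [12, 0, 13, 16, 8]
  [14, 2, 0, 18, 10]
  [1, -3, -9, 0, -3]
  [6, 2, 14, 10, 0]
D(3):
  [0, -4, 9, 4, -4]
  [12, 0, 13, 16, 8]
  [14, 2, 0, 18, 10]
  [1, -7, -9, 0, -3]
  [6, 2, 14, 10, 0]
D(4):
  [0, -4, -5, 4, -4]
  [12, 0, 7, 16, 8]
  [14, 2, 0, 18, 10]
  [1, -7, -9, 0, -3]
  [6, 2, 1, 10, 0]
D(5):
  [0, -4, -5, 4, -4]
  [12, 0, 7, 16, 8]
  [14, 2, 0, 18, 10]
  [1, -7, -9, 0, -3]
  [6, 2, 1, 10, 0]
Key observation: every diagonal entry stays at the unit through all rounds, so no improving cycle exists.
Answer: CONVERGES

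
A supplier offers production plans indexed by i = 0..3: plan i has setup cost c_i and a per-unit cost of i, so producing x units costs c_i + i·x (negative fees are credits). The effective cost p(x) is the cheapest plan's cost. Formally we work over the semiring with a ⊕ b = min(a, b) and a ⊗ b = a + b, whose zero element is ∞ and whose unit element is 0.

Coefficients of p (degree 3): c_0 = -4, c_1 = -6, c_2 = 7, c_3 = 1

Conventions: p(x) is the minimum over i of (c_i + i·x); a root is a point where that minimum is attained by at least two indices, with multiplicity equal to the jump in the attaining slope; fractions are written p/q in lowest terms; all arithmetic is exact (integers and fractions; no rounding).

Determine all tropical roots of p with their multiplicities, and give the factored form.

hull edge (i=0, c=-4) to (i=1, c=-6): slope -2, span 1
hull edge (i=1, c=-6) to (i=3, c=1): slope 7/2, span 2
Factored form: p(x) = 1 ⊗ (x ⊕ (-7/2)) ⊗ (x ⊕ (-7/2)) ⊗ (x ⊕ 2)
Answer: roots = -7/2 (mult 2), 2 (mult 1)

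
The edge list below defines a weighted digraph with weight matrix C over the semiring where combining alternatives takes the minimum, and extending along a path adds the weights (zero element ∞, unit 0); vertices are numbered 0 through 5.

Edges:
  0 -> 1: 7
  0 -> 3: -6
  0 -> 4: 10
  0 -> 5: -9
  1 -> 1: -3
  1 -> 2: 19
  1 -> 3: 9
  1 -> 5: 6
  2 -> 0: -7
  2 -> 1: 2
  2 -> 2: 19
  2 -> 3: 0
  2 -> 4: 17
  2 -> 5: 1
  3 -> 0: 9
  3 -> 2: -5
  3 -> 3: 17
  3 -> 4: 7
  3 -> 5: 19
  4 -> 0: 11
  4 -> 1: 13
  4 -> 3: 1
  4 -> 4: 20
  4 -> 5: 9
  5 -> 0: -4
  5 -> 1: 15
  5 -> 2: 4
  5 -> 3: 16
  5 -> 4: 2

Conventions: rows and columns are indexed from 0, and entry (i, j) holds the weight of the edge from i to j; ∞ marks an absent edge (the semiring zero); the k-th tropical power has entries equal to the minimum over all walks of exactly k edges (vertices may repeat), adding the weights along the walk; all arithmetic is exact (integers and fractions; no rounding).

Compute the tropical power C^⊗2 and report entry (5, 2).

C^⊗2:
  [-13, 4, -11, 7, -7, 13]
  [2, -6, 4, 6, 8, 3]
  [-3, -1, -5, -13, 3, -16]
  [-12, -3, 12, -5, 12, -4]
  [5, 10, -4, 5, 8, 2]
  [-3, 3, 11, -10, 6, -13]
Key observation: the optimum is the walk 5->3->2, with weight 16 + (-5) = 11.
Optimal value attained by: walk 5->3->2.
Answer: (C^⊗2)[5][2] = 11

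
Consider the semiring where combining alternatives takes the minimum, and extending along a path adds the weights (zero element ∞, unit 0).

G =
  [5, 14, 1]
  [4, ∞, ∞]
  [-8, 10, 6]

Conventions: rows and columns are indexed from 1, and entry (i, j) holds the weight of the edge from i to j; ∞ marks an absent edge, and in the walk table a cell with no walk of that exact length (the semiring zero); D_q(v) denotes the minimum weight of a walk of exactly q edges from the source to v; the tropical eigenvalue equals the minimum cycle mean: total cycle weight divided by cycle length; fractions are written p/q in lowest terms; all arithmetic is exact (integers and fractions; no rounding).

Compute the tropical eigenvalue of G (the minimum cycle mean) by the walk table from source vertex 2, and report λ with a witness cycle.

q=0: [∞, 0, ∞]
q=1: [4, ∞, ∞]
q=2: [9, 18, 5]
q=3: [-3, 15, 10]
Optimal cycle mean attained by: cycle 1->3->1, total 1 + (-8), length 2.
Answer: λ = -7/2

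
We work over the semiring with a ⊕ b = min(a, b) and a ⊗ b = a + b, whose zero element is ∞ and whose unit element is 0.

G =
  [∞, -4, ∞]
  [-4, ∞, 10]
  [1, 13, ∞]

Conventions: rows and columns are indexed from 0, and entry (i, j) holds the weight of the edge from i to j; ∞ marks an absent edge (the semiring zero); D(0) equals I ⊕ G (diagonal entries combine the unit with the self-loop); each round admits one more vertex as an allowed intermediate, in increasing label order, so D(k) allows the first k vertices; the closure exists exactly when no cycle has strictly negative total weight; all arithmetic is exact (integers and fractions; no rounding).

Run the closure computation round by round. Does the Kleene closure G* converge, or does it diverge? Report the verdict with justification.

D(0):
  [0, -4, ∞]
  [-4, 0, 10]
  [1, 13, 0]
Detection: at round 1, diagonal entry (1, 1) turns strictly negative.
Key observation: the cycle 1->0->1 has total weight (-4) + (-4), which is strictly negative.
Answer: DIVERGES — negative cycle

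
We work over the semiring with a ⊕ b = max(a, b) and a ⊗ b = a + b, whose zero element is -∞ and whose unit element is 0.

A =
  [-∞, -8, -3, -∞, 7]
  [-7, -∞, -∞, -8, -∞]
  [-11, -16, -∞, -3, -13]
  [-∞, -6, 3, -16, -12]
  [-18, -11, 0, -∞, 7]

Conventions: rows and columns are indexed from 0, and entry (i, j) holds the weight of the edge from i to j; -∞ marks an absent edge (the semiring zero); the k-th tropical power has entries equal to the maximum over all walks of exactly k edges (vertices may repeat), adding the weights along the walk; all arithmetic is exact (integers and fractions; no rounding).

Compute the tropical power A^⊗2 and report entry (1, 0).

A^⊗2:
  [-11, -4, 7, -6, 14]
  [-∞, -14, -5, -24, 0]
  [-23, -9, 0, -19, -4]
  [-8, -13, -12, 0, -5]
  [-11, -4, 7, -3, 14]
Key observation: no walk of exactly 2 edges connects these vertices, so the entry is the semiring zero.
Answer: (A^⊗2)[1][0] = -∞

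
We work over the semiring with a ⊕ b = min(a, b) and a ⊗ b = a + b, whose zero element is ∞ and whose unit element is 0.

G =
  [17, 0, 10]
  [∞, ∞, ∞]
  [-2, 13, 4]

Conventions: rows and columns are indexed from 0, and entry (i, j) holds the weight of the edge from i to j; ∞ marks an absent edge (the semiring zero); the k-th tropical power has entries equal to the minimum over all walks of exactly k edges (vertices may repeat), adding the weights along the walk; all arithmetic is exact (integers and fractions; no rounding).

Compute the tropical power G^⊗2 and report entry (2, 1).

G^⊗2:
  [8, 17, 14]
  [∞, ∞, ∞]
  [2, -2, 8]
Key observation: the optimum is the walk 2->0->1, with weight (-2) + 0 = -2.
Optimal value attained by: walk 2->0->1.
Answer: (G^⊗2)[2][1] = -2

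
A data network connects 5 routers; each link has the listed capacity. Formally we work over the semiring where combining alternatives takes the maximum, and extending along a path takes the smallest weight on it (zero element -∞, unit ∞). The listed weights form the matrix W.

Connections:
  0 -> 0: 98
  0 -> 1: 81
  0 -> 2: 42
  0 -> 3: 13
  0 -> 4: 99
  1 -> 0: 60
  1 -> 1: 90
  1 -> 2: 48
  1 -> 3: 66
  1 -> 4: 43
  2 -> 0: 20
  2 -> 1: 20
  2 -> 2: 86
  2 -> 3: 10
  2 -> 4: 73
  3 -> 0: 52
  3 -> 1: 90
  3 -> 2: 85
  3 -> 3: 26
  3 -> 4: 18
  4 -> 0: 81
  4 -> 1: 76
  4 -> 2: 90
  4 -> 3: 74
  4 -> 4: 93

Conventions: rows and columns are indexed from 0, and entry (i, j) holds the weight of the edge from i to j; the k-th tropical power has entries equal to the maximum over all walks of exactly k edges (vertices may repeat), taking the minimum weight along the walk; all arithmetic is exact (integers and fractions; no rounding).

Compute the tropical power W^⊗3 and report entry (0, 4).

W^⊗2:
  [98, 81, 90, 74, 98]
  [60, 90, 66, 66, 60]
  [73, 73, 86, 73, 73]
  [60, 90, 85, 66, 73]
  [81, 81, 90, 74, 93]
W^⊗3:
  [98, 81, 90, 74, 98]
  [60, 90, 66, 66, 66]
  [73, 73, 86, 73, 73]
  [73, 90, 85, 73, 73]
  [81, 81, 90, 74, 93]
Key observation: the optimum is the walk 0->0->0->4, with weight 98 min 98 min 99 = 98.
Optimal value attained by: walk 0->0->0->4.
Answer: (W^⊗3)[0][4] = 98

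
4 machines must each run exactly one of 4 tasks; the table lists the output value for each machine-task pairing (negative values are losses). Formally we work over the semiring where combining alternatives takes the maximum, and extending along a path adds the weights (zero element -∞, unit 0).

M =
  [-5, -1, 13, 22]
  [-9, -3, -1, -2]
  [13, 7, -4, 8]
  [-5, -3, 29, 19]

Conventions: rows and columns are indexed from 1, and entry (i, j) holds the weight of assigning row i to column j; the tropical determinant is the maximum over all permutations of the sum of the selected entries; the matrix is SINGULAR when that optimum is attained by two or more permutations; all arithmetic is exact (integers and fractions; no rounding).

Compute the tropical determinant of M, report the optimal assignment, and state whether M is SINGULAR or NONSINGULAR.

σ = (1, 2, 3, 4): (-5) + (-3) + (-4) + 19 = 7
σ = (1, 2, 4, 3): (-5) + (-3) + 8 + 29 = 29
σ = (1, 3, 2, 4): (-5) + (-1) + 7 + 19 = 20
σ = (1, 3, 4, 2): (-5) + (-1) + 8 + (-3) = -1
σ = (1, 4, 2, 3): (-5) + (-2) + 7 + 29 = 29
σ = (1, 4, 3, 2): (-5) + (-2) + (-4) + (-3) = -14
σ = (2, 1, 3, 4): (-1) + (-9) + (-4) + 19 = 5
σ = (2, 1, 4, 3): (-1) + (-9) + 8 + 29 = 27
σ = (2, 3, 1, 4): (-1) + (-1) + 13 + 19 = 30
σ = (2, 3, 4, 1): (-1) + (-1) + 8 + (-5) = 1
σ = (2, 4, 1, 3): (-1) + (-2) + 13 + 29 = 39
σ = (2, 4, 3, 1): (-1) + (-2) + (-4) + (-5) = -12
σ = (3, 1, 2, 4): 13 + (-9) + 7 + 19 = 30
σ = (3, 1, 4, 2): 13 + (-9) + 8 + (-3) = 9
σ = (3, 2, 1, 4): 13 + (-3) + 13 + 19 = 42
σ = (3, 2, 4, 1): 13 + (-3) + 8 + (-5) = 13
σ = (3, 4, 1, 2): 13 + (-2) + 13 + (-3) = 21
σ = (3, 4, 2, 1): 13 + (-2) + 7 + (-5) = 13
σ = (4, 1, 2, 3): 22 + (-9) + 7 + 29 = 49
σ = (4, 1, 3, 2): 22 + (-9) + (-4) + (-3) = 6
σ = (4, 2, 1, 3): 22 + (-3) + 13 + 29 = 61
σ = (4, 2, 3, 1): 22 + (-3) + (-4) + (-5) = 10
σ = (4, 3, 1, 2): 22 + (-1) + 13 + (-3) = 31
σ = (4, 3, 2, 1): 22 + (-1) + 7 + (-5) = 23
Optimal value attained by: σ = (4, 2, 1, 3).
Answer: det⊕(M) = 61; verdict: NONSINGULAR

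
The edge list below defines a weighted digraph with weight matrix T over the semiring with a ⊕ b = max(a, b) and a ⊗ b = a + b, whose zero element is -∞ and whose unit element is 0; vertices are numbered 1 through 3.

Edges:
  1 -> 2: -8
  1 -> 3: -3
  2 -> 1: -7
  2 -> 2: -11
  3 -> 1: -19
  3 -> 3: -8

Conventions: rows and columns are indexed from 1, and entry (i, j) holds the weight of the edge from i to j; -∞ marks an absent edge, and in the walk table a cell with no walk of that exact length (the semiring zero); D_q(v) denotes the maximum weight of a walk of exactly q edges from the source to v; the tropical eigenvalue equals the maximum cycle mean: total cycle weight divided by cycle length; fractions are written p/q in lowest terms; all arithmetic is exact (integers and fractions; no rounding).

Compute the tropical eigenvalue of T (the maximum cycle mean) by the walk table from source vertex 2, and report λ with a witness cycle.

q=0: [-∞, 0, -∞]
q=1: [-7, -11, -∞]
q=2: [-18, -15, -10]
q=3: [-22, -26, -18]
Optimal cycle mean attained by: cycle 1->2->1, total (-8) + (-7), length 2.
Answer: λ = -15/2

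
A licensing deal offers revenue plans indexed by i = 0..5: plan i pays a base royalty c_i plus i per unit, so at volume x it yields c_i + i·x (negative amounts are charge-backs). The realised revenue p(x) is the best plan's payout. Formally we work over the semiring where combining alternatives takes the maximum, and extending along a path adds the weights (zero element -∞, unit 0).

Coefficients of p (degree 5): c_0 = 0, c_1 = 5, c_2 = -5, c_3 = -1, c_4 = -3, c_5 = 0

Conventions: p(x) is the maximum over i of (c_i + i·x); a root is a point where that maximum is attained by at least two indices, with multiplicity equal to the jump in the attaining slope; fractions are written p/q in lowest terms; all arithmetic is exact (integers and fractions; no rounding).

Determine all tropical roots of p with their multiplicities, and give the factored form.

hull edge (i=0, c=0) to (i=1, c=5): slope 5, span 1
hull edge (i=1, c=5) to (i=5, c=0): slope -5/4, span 4
Factored form: p(x) = 0 ⊗ (x ⊕ (-5)) ⊗ (x ⊕ 5/4) ⊗ (x ⊕ 5/4) ⊗ (x ⊕ 5/4) ⊗ (x ⊕ 5/4)
Answer: roots = -5 (mult 1), 5/4 (mult 4)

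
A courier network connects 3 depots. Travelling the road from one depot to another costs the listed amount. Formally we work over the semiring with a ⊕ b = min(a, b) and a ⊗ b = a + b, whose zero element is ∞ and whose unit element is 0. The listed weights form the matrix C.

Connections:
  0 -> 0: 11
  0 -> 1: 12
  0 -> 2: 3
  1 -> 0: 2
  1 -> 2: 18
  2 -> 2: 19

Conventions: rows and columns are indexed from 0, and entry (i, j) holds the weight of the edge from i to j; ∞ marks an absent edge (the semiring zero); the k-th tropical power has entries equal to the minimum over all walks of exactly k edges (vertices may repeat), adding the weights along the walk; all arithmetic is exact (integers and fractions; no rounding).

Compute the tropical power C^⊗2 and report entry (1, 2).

C^⊗2:
  [14, 23, 14]
  [13, 14, 5]
  [∞, ∞, 38]
Key observation: the optimum is the walk 1->0->2, with weight 2 + 3 = 5.
Optimal value attained by: walk 1->0->2.
Answer: (C^⊗2)[1][2] = 5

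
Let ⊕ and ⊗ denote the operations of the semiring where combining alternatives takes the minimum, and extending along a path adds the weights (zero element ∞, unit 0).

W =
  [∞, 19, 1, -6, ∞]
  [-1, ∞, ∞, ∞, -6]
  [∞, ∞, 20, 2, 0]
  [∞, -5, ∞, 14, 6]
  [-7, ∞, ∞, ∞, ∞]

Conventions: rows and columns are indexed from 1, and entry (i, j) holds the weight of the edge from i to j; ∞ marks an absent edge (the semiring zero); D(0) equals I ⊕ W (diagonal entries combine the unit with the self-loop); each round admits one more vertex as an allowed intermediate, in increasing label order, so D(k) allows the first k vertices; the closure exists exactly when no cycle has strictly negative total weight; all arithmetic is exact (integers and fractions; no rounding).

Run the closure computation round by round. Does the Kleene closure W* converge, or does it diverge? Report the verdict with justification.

D(0):
  [0, 19, 1, -6, ∞]
  [-1, 0, ∞, ∞, -6]
  [∞, ∞, 0, 2, 0]
  [∞, -5, ∞, 0, 6]
  [-7, ∞, ∞, ∞, 0]
D(1):
  [0, 19, 1, -6, ∞]
  [-1, 0, 0, -7, -6]
  [∞, ∞, 0, 2, 0]
  [∞, -5, ∞, 0, 6]
  [-7, 12, -6, -13, 0]
Detection: at round 2, diagonal entry (4, 4) turns strictly negative.
Key observation: the cycle 4->2->1->4 has total weight (-5) + (-1) + (-6), which is strictly negative.
Answer: DIVERGES — negative cycle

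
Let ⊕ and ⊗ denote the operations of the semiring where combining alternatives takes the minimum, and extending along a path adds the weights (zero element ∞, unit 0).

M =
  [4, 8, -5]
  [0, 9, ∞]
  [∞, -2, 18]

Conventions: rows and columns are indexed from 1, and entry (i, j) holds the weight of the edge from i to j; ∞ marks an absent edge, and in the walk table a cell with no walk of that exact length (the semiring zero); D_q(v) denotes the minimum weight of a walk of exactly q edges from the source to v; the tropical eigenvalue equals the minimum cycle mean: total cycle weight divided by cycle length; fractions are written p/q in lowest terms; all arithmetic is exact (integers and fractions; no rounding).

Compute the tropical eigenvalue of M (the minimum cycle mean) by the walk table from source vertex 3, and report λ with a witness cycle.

q=0: [∞, ∞, 0]
q=1: [∞, -2, 18]
q=2: [-2, 7, 36]
q=3: [2, 6, -7]
Optimal cycle mean attained by: cycle 1->3->2->1, total (-5) + (-2) + 0, length 3.
Answer: λ = -7/3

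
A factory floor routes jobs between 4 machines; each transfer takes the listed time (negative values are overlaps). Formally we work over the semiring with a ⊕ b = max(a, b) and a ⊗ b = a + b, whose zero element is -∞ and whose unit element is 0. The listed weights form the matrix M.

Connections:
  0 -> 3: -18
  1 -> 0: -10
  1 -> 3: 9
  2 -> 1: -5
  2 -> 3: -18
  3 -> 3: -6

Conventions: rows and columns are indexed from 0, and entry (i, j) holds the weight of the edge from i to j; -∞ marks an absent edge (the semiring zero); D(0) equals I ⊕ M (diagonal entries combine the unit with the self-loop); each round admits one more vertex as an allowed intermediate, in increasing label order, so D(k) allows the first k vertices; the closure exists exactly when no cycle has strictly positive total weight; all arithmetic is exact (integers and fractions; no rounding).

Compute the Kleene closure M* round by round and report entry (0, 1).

D(0):
  [0, -∞, -∞, -18]
  [-10, 0, -∞, 9]
  [-∞, -5, 0, -18]
  [-∞, -∞, -∞, 0]
D(1):
  [0, -∞, -∞, -18]
  [-10, 0, -∞, 9]
  [-∞, -5, 0, -18]
  [-∞, -∞, -∞, 0]
D(2):
  [0, -∞, -∞, -18]
  [-10, 0, -∞, 9]
  [-15, -5, 0, 4]
  [-∞, -∞, -∞, 0]
D(3):
  [0, -∞, -∞, -18]
  [-10, 0, -∞, 9]
  [-15, -5, 0, 4]
  [-∞, -∞, -∞, 0]
D(4):
  [0, -∞, -∞, -18]
  [-10, 0, -∞, 9]
  [-15, -5, 0, 4]
  [-∞, -∞, -∞, 0]
Answer: M*[0][1] = -∞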